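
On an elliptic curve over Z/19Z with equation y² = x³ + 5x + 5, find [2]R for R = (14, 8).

(16, 1)

tangent at (14, 8): λ = (3·14² + 5)/(2·8) ≡ 4/16. 16⁻¹ ≡ 6 (mod 19), so λ ≡ 4·6 ≡ 5.
  x = λ² - 14 - 14 = 25 - 28 ≡ 16; y = λ·(14 - 16) - 8 ≡ 1. → (16, 1)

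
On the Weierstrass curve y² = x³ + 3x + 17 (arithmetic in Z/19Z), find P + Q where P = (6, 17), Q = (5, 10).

(6, 17) + (5, 10). λ = (10 - 17)/(5 - 6) ≡ 12/18 mod 19. 18⁻¹ ≡ 18 (mod 19) since 18·18 = 324 ≡ 1, so λ ≡ 7.
  x = λ² - 6 - 5 = 49 - 11 ≡ 0; y = λ·(6 - 0) - 17 ≡ 6. → (0, 6)

(0, 6)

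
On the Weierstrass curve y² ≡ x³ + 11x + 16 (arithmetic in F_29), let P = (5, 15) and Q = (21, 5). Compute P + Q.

(5, 15) + (21, 5). λ = (5 - 15)/(21 - 5) ≡ 19/16 mod 29. 16⁻¹ ≡ 20 (mod 29), so λ ≡ 3.
  x = λ² - 5 - 21 = 9 - 26 ≡ 12; y = λ·(5 - 12) - 15 ≡ 22. → (12, 22)

(12, 22)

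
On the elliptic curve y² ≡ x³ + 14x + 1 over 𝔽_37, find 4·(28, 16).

(13, 30)

Write G = (28, 16).
Double-and-add on 4 = (100)₂. Start with G = (28, 16) for the leading 1-bit.
double: tangent at (28, 16): λ = (3·28² + 14)/(2·16) ≡ 35/32. 32⁻¹ ≡ 22 (mod 37) since 32·22 = 704 ≡ 1, so λ ≡ 35·22 ≡ 30.
  x = λ² - 28 - 28 = 900 - 56 ≡ 30; y = λ·(28 - 30) - 16 ≡ 35. → (30, 35)
double: tangent at (30, 35): λ = (3·30² + 14)/(2·35) ≡ 13/33. 33⁻¹ ≡ 9 (mod 37), so λ ≡ 13·9 ≡ 6.
  x = λ² - 30 - 30 = 36 - 60 ≡ 13; y = λ·(30 - 13) - 35 ≡ 30. → (13, 30)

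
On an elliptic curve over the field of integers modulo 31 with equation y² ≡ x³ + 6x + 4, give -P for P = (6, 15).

-(6, 15) = (6, -15 mod 31) = (6, 16).

(6, 16)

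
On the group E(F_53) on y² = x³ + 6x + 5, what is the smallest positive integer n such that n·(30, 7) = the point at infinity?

11

2P: tangent at (30, 7): λ = (3·30² + 6)/(2·7) ≡ 3/14. 14⁻¹ ≡ 19 (mod 53), so λ ≡ 3·19 ≡ 4.
  x = λ² - 30 - 30 = 16 - 60 ≡ 9; y = λ·(30 - 9) - 7 ≡ 24. → (9, 24)
3P: (9, 24) + (30, 7). λ = (7 - 24)/(30 - 9) ≡ 36/21 mod 53. 21⁻¹ ≡ 48 (mod 53), so λ ≡ 32.
  x = λ² - 9 - 30 = 1024 - 39 ≡ 31; y = λ·(9 - 31) - 24 ≡ 14. → (31, 14)
4P: (31, 14) + (30, 7). λ = (7 - 14)/(30 - 31) ≡ 46/52 mod 53. 52⁻¹ ≡ 52 (mod 53) since 52·52 = 2704 ≡ 1, so λ ≡ 7.
  x = λ² - 31 - 30 = 49 - 61 ≡ 41; y = λ·(31 - 41) - 14 ≡ 22. → (41, 22)
5P: (41, 22) + (30, 7). λ = (7 - 22)/(30 - 41) ≡ 38/42 mod 53. 42⁻¹ ≡ 24 (mod 53) since 42·24 = 1008 ≡ 1, so λ ≡ 11.
  x = λ² - 41 - 30 = 121 - 71 ≡ 50; y = λ·(41 - 50) - 22 ≡ 38. → (50, 38)
6P: (50, 38) + (30, 7). λ = (7 - 38)/(30 - 50) ≡ 22/33 mod 53. 33⁻¹ ≡ 45 (mod 53), so λ ≡ 36.
  x = λ² - 50 - 30 = 1296 - 80 ≡ 50; y = λ·(50 - 50) - 38 ≡ 15. → (50, 15)
7P: (50, 15) + (30, 7). λ = (7 - 15)/(30 - 50) ≡ 45/33 mod 53. 33⁻¹ ≡ 45 (mod 53) since 33·45 = 1485 ≡ 1, so λ ≡ 11.
  x = λ² - 50 - 30 = 121 - 80 ≡ 41; y = λ·(50 - 41) - 15 ≡ 31. → (41, 31)
8P: (41, 31) + (30, 7). λ = (7 - 31)/(30 - 41) ≡ 29/42 mod 53. 42⁻¹ ≡ 24 (mod 53), so λ ≡ 7.
  x = λ² - 41 - 30 = 49 - 71 ≡ 31; y = λ·(41 - 31) - 31 ≡ 39. → (31, 39)
9P: (31, 39) + (30, 7). λ = (7 - 39)/(30 - 31) ≡ 21/52 mod 53. 52⁻¹ ≡ 52 (mod 53) since 52·52 = 2704 ≡ 1, so λ ≡ 32.
  x = λ² - 31 - 30 = 1024 - 61 ≡ 9; y = λ·(31 - 9) - 39 ≡ 29. → (9, 29)
10P: (9, 29) + (30, 7). λ = (7 - 29)/(30 - 9) ≡ 31/21 mod 53. 21⁻¹ ≡ 48 (mod 53), so λ ≡ 4.
  x = λ² - 9 - 30 = 16 - 39 ≡ 30; y = λ·(9 - 30) - 29 ≡ 46. → (30, 46)
11P: (30, 46) + (30, 7): same x and y₁ ≡ -y₂, so the sum is the point at infinity.
11P = the point at infinity, so the order is 11.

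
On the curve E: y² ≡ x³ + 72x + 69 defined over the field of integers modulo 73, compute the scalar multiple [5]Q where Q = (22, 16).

Double-and-add on 5 = (101)₂. Start with Q = (22, 16) for the leading 1-bit.
double: tangent at (22, 16): λ = (3·22² + 72)/(2·16) ≡ 64/32. 32⁻¹ ≡ 16 (mod 73) since 32·16 = 512 ≡ 1, so λ ≡ 64·16 ≡ 2.
  x = λ² - 22 - 22 = 4 - 44 ≡ 33; y = λ·(22 - 33) - 16 ≡ 35. → (33, 35)
double: tangent at (33, 35): λ = (3·33² + 72)/(2·35) ≡ 54/70. 70⁻¹ ≡ 24 (mod 73), so λ ≡ 54·24 ≡ 55.
  x = λ² - 33 - 33 = 3025 - 66 ≡ 39; y = λ·(33 - 39) - 35 ≡ 0. → (39, 0)
add Q: (39, 0) + (22, 16). λ = (16 - 0)/(22 - 39) ≡ 16/56 mod 73. 56⁻¹ ≡ 30 (mod 73), so λ ≡ 42.
  x = λ² - 39 - 22 = 1764 - 61 ≡ 24; y = λ·(39 - 24) - 0 ≡ 46. → (24, 46)

(24, 46)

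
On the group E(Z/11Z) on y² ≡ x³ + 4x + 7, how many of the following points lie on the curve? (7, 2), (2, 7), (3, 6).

1

(7, 2): 2² ≡ 4, rhs ≡ 4 → on.
(2, 7): 7² ≡ 5, rhs ≡ 1 → off.
(3, 6): 6² ≡ 3, rhs ≡ 2 → off.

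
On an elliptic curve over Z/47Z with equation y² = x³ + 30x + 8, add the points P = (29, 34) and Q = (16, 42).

(11, 20)

(29, 34) + (16, 42). λ = (42 - 34)/(16 - 29) ≡ 8/34 mod 47. 34⁻¹ ≡ 18 (mod 47), so λ ≡ 3.
  x = λ² - 29 - 16 = 9 - 45 ≡ 11; y = λ·(29 - 11) - 34 ≡ 20. → (11, 20)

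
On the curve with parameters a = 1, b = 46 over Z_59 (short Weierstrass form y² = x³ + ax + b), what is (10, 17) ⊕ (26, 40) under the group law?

(10, 17) + (26, 40). λ = (40 - 17)/(26 - 10) ≡ 23/16 mod 59. 16⁻¹ ≡ 48 (mod 59) since 16·48 = 768 ≡ 1, so λ ≡ 42.
  x = λ² - 10 - 26 = 1764 - 36 ≡ 17; y = λ·(10 - 17) - 17 ≡ 43. → (17, 43)

(17, 43)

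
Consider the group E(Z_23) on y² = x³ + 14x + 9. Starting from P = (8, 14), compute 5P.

Double-and-add on 5 = (101)₂. Start with P = (8, 14) for the leading 1-bit.
double: tangent at (8, 14): λ = (3·8² + 14)/(2·14) ≡ 22/5. 5⁻¹ ≡ 14 (mod 23) since 5·14 = 70 ≡ 1, so λ ≡ 22·14 ≡ 9.
  x = λ² - 8 - 8 = 81 - 16 ≡ 19; y = λ·(8 - 19) - 14 ≡ 2. → (19, 2)
double: tangent at (19, 2): λ = (3·19² + 14)/(2·2) ≡ 16/4. 4⁻¹ ≡ 6 (mod 23) since 4·6 = 24 ≡ 1, so λ ≡ 16·6 ≡ 4.
  x = λ² - 19 - 19 = 16 - 38 ≡ 1; y = λ·(19 - 1) - 2 ≡ 1. → (1, 1)
add P: (1, 1) + (8, 14). λ = (14 - 1)/(8 - 1) ≡ 13/7 mod 23. 7⁻¹ ≡ 10 (mod 23), so λ ≡ 15.
  x = λ² - 1 - 8 = 225 - 9 ≡ 9; y = λ·(1 - 9) - 1 ≡ 17. → (9, 17)

(9, 17)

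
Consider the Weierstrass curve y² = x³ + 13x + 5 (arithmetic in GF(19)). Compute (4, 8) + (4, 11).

The two points share x = 4 and their y-coordinates satisfy 8 + 11 ≡ 0 (mod 19), so they are inverses. Their sum is O.

O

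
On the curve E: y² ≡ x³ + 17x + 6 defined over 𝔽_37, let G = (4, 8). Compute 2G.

(2, 14)

tangent at (4, 8): λ = (3·4² + 17)/(2·8) ≡ 28/16. 16⁻¹ ≡ 7 (mod 37), so λ ≡ 28·7 ≡ 11.
  x = λ² - 4 - 4 = 121 - 8 ≡ 2; y = λ·(4 - 2) - 8 ≡ 14. → (2, 14)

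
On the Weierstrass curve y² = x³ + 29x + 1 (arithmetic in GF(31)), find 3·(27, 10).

Write P = (27, 10).
Repeated addition: build up to 3P.
2P: tangent at (27, 10): λ = (3·27² + 29)/(2·10) ≡ 15/20. 20⁻¹ ≡ 14 (mod 31), so λ ≡ 15·14 ≡ 24.
  x = λ² - 27 - 27 = 576 - 54 ≡ 26; y = λ·(27 - 26) - 10 ≡ 14. → (26, 14)
3P: (26, 14) + (27, 10). λ = (10 - 14)/(27 - 26) ≡ 27/1 mod 31. 1⁻¹ ≡ 1 (mod 31) since 1·1 = 1 ≡ 1, so λ ≡ 27.
  x = λ² - 26 - 27 = 729 - 53 ≡ 25; y = λ·(26 - 25) - 14 ≡ 13. → (25, 13)

(25, 13)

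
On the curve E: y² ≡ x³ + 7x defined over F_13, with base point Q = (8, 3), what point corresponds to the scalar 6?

O

Double-and-add on 6 = (110)₂. Start with Q = (8, 3) for the leading 1-bit.
double: tangent at (8, 3): λ = (3·8² + 7)/(2·3) ≡ 4/6. 6⁻¹ ≡ 11 (mod 13) since 6·11 = 66 ≡ 1, so λ ≡ 4·11 ≡ 5.
  x = λ² - 8 - 8 = 25 - 16 ≡ 9; y = λ·(8 - 9) - 3 ≡ 5. → (9, 5)
add Q: (9, 5) + (8, 3). λ = (3 - 5)/(8 - 9) ≡ 11/12 mod 13. 12⁻¹ ≡ 12 (mod 13) since 12·12 = 144 ≡ 1, so λ ≡ 2.
  x = λ² - 9 - 8 = 4 - 17 ≡ 0; y = λ·(9 - 0) - 5 ≡ 0. → (0, 0)
double: (0, 0) + (0, 0): same x and y₁ ≡ -y₂, so the sum is ∞.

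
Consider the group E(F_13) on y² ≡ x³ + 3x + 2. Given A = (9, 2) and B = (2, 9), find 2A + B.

(11, 12)

First 2A:
Repeated addition: build up to 2A.
2A: tangent at (9, 2): λ = (3·9² + 3)/(2·2) ≡ 12/4. 4⁻¹ ≡ 10 (mod 13) since 4·10 = 40 ≡ 1, so λ ≡ 12·10 ≡ 3.
  x = λ² - 9 - 9 = 9 - 18 ≡ 4; y = λ·(9 - 4) - 2 ≡ 0. → (4, 0)
2A = (4, 0).
Finally 2A + B:
(4, 0) + (2, 9). λ = (9 - 0)/(2 - 4) ≡ 9/11 mod 13. 11⁻¹ ≡ 6 (mod 13) since 11·6 = 66 ≡ 1, so λ ≡ 2.
  x = λ² - 4 - 2 = 4 - 6 ≡ 11; y = λ·(4 - 11) - 0 ≡ 12. → (11, 12)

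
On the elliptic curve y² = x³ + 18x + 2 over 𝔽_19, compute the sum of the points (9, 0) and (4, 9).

(9, 0) + (4, 9). λ = (9 - 0)/(4 - 9) ≡ 9/14 mod 19. 14⁻¹ ≡ 15 (mod 19) since 14·15 = 210 ≡ 1, so λ ≡ 2.
  x = λ² - 9 - 4 = 4 - 13 ≡ 10; y = λ·(9 - 10) - 0 ≡ 17. → (10, 17)

(10, 17)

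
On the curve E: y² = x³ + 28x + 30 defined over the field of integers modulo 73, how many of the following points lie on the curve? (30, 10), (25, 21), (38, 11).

(30, 10): 10² ≡ 27, rhs ≡ 57 → off.
(25, 21): 21² ≡ 3, rhs ≡ 3 → on.
(38, 11): 11² ≡ 48, rhs ≡ 48 → on.

2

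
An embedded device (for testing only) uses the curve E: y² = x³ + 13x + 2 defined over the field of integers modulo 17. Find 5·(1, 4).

Write G = (1, 4).
Double-and-add on 5 = (101)₂. Start with G = (1, 4) for the leading 1-bit.
double: tangent at (1, 4): λ = (3·1² + 13)/(2·4) ≡ 16/8. 8⁻¹ ≡ 15 (mod 17), so λ ≡ 16·15 ≡ 2.
  x = λ² - 1 - 1 = 4 - 2 ≡ 2; y = λ·(1 - 2) - 4 ≡ 11. → (2, 11)
double: tangent at (2, 11): λ = (3·2² + 13)/(2·11) ≡ 8/5. 5⁻¹ ≡ 7 (mod 17), so λ ≡ 8·7 ≡ 5.
  x = λ² - 2 - 2 = 25 - 4 ≡ 4; y = λ·(2 - 4) - 11 ≡ 13. → (4, 13)
add G: (4, 13) + (1, 4). λ = (4 - 13)/(1 - 4) ≡ 8/14 mod 17. 14⁻¹ ≡ 11 (mod 17) since 14·11 = 154 ≡ 1, so λ ≡ 3.
  x = λ² - 4 - 1 = 9 - 5 ≡ 4; y = λ·(4 - 4) - 13 ≡ 4. → (4, 4)

(4, 4)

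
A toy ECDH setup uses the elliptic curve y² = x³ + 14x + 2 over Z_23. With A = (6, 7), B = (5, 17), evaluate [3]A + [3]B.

(7, 11)

First 3A:
Repeated addition: build up to 3A.
2A: tangent at (6, 7): λ = (3·6² + 14)/(2·7) ≡ 7/14. 14⁻¹ ≡ 5 (mod 23) since 14·5 = 70 ≡ 1, so λ ≡ 7·5 ≡ 12.
  x = λ² - 6 - 6 = 144 - 12 ≡ 17; y = λ·(6 - 17) - 7 ≡ 22. → (17, 22)
3A: (17, 22) + (6, 7). λ = (7 - 22)/(6 - 17) ≡ 8/12 mod 23. 12⁻¹ ≡ 2 (mod 23) since 12·2 = 24 ≡ 1, so λ ≡ 16.
  x = λ² - 17 - 6 = 256 - 23 ≡ 3; y = λ·(17 - 3) - 22 ≡ 18. → (3, 18)
3A = (3, 18).
Next 3B:
Repeated addition: build up to 3B.
2B: tangent at (5, 17): λ = (3·5² + 14)/(2·17) ≡ 20/11. 11⁻¹ ≡ 21 (mod 23) since 11·21 = 231 ≡ 1, so λ ≡ 20·21 ≡ 6.
  x = λ² - 5 - 5 = 36 - 10 ≡ 3; y = λ·(5 - 3) - 17 ≡ 18. → (3, 18)
3B: (3, 18) + (5, 17). λ = (17 - 18)/(5 - 3) ≡ 22/2 mod 23. 2⁻¹ ≡ 12 (mod 23) since 2·12 = 24 ≡ 1, so λ ≡ 11.
  x = λ² - 3 - 5 = 121 - 8 ≡ 21; y = λ·(3 - 21) - 18 ≡ 14. → (21, 14)
3B = (21, 14).
Finally 3A + 3B:
(3, 18) + (21, 14). λ = (14 - 18)/(21 - 3) ≡ 19/18 mod 23. 18⁻¹ ≡ 9 (mod 23), so λ ≡ 10.
  x = λ² - 3 - 21 = 100 - 24 ≡ 7; y = λ·(3 - 7) - 18 ≡ 11. → (7, 11)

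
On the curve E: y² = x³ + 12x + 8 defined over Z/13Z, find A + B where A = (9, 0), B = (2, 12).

(6, 6)

(9, 0) + (2, 12). λ = (12 - 0)/(2 - 9) ≡ 12/6 mod 13. 6⁻¹ ≡ 11 (mod 13), so λ ≡ 2.
  x = λ² - 9 - 2 = 4 - 11 ≡ 6; y = λ·(9 - 6) - 0 ≡ 6. → (6, 6)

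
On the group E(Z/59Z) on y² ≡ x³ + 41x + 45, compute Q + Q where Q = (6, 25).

tangent at (6, 25): λ = (3·6² + 41)/(2·25) ≡ 31/50. 50⁻¹ ≡ 13 (mod 59), so λ ≡ 31·13 ≡ 49.
  x = λ² - 6 - 6 = 2401 - 12 ≡ 29; y = λ·(6 - 29) - 25 ≡ 28. → (29, 28)

(29, 28)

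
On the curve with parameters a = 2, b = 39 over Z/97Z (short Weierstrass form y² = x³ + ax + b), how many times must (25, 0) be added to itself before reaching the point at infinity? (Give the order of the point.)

2P: (25, 0) + (25, 0): same x and y₁ ≡ -y₂, so the sum is the point at infinity.
2P = the point at infinity, so the order is 2.

2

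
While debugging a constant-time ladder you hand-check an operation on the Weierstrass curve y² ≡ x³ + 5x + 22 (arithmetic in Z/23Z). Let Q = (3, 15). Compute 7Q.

(7, 3)

Double-and-add on 7 = (111)₂. Start with Q = (3, 15) for the leading 1-bit.
double: tangent at (3, 15): λ = (3·3² + 5)/(2·15) ≡ 9/7. 7⁻¹ ≡ 10 (mod 23), so λ ≡ 9·10 ≡ 21.
  x = λ² - 3 - 3 = 441 - 6 ≡ 21; y = λ·(3 - 21) - 15 ≡ 21. → (21, 21)
add Q: (21, 21) + (3, 15). λ = (15 - 21)/(3 - 21) ≡ 17/5 mod 23. 5⁻¹ ≡ 14 (mod 23), so λ ≡ 8.
  x = λ² - 21 - 3 = 64 - 24 ≡ 17; y = λ·(21 - 17) - 21 ≡ 11. → (17, 11)
double: tangent at (17, 11): λ = (3·17² + 5)/(2·11) ≡ 21/22. 22⁻¹ ≡ 22 (mod 23), so λ ≡ 21·22 ≡ 2.
  x = λ² - 17 - 17 = 4 - 34 ≡ 16; y = λ·(17 - 16) - 11 ≡ 14. → (16, 14)
add Q: (16, 14) + (3, 15). λ = (15 - 14)/(3 - 16) ≡ 1/10 mod 23. 10⁻¹ ≡ 7 (mod 23) since 10·7 = 70 ≡ 1, so λ ≡ 7.
  x = λ² - 16 - 3 = 49 - 19 ≡ 7; y = λ·(16 - 7) - 14 ≡ 3. → (7, 3)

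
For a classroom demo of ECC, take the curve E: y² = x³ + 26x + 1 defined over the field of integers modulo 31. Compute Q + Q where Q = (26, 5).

(28, 12)

tangent at (26, 5): λ = (3·26² + 26)/(2·5) ≡ 8/10. 10⁻¹ ≡ 28 (mod 31) since 10·28 = 280 ≡ 1, so λ ≡ 8·28 ≡ 7.
  x = λ² - 26 - 26 = 49 - 52 ≡ 28; y = λ·(26 - 28) - 5 ≡ 12. → (28, 12)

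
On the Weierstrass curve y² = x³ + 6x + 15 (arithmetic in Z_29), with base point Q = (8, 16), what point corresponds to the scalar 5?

(6, 8)

Double-and-add on 5 = (101)₂. Start with Q = (8, 16) for the leading 1-bit.
double: tangent at (8, 16): λ = (3·8² + 6)/(2·16) ≡ 24/3. 3⁻¹ ≡ 10 (mod 29), so λ ≡ 24·10 ≡ 8.
  x = λ² - 8 - 8 = 64 - 16 ≡ 19; y = λ·(8 - 19) - 16 ≡ 12. → (19, 12)
double: tangent at (19, 12): λ = (3·19² + 6)/(2·12) ≡ 16/24. 24⁻¹ ≡ 23 (mod 29) since 24·23 = 552 ≡ 1, so λ ≡ 16·23 ≡ 20.
  x = λ² - 19 - 19 = 400 - 38 ≡ 14; y = λ·(19 - 14) - 12 ≡ 1. → (14, 1)
add Q: (14, 1) + (8, 16). λ = (16 - 1)/(8 - 14) ≡ 15/23 mod 29. 23⁻¹ ≡ 24 (mod 29), so λ ≡ 12.
  x = λ² - 14 - 8 = 144 - 22 ≡ 6; y = λ·(14 - 6) - 1 ≡ 8. → (6, 8)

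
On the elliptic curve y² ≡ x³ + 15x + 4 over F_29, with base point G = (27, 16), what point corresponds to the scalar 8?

(27, 13)

Repeated addition: build up to 8G.
2G: tangent at (27, 16): λ = (3·27² + 15)/(2·16) ≡ 27/3. 3⁻¹ ≡ 10 (mod 29), so λ ≡ 27·10 ≡ 9.
  x = λ² - 27 - 27 = 81 - 54 ≡ 27; y = λ·(27 - 27) - 16 ≡ 13. → (27, 13)
3G: (27, 13) + (27, 16): same x and y₁ ≡ -y₂, so the sum is O.
4G: O + (27, 16) = (27, 16) (identity).
5G: tangent at (27, 16): λ = (3·27² + 15)/(2·16) ≡ 27/3. 3⁻¹ ≡ 10 (mod 29) since 3·10 = 30 ≡ 1, so λ ≡ 27·10 ≡ 9.
  x = λ² - 27 - 27 = 81 - 54 ≡ 27; y = λ·(27 - 27) - 16 ≡ 13. → (27, 13)
6G: (27, 13) + (27, 16): same x and y₁ ≡ -y₂, so the sum is O.
7G: O + (27, 16) = (27, 16) (identity).
8G: tangent at (27, 16): λ = (3·27² + 15)/(2·16) ≡ 27/3. 3⁻¹ ≡ 10 (mod 29) since 3·10 = 30 ≡ 1, so λ ≡ 27·10 ≡ 9.
  x = λ² - 27 - 27 = 81 - 54 ≡ 27; y = λ·(27 - 27) - 16 ≡ 13. → (27, 13)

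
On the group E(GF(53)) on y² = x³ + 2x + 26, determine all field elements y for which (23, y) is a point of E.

x³ + 2x + 26 = 12239 ≡ 49 (mod 53).
Square roots of 49 mod 53: 7 and 46 (since 7² = 49 ≡ 49).

7, 46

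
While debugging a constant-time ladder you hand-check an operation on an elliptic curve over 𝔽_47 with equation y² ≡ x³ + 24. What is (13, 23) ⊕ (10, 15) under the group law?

(13, 23) + (10, 15). λ = (15 - 23)/(10 - 13) ≡ 39/44 mod 47. 44⁻¹ ≡ 31 (mod 47), so λ ≡ 34.
  x = λ² - 13 - 10 = 1156 - 23 ≡ 5; y = λ·(13 - 5) - 23 ≡ 14. → (5, 14)

(5, 14)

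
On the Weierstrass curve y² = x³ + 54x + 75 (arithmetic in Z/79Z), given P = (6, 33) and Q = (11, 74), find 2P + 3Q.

(65, 29)

First 2P:
Repeated addition: build up to 2P.
2P: tangent at (6, 33): λ = (3·6² + 54)/(2·33) ≡ 4/66. 66⁻¹ ≡ 6 (mod 79) since 66·6 = 396 ≡ 1, so λ ≡ 4·6 ≡ 24.
  x = λ² - 6 - 6 = 576 - 12 ≡ 11; y = λ·(6 - 11) - 33 ≡ 5. → (11, 5)
2P = (11, 5).
Next 3Q:
Repeated addition: build up to 3Q.
2Q: tangent at (11, 74): λ = (3·11² + 54)/(2·74) ≡ 22/69. 69⁻¹ ≡ 71 (mod 79), so λ ≡ 22·71 ≡ 61.
  x = λ² - 11 - 11 = 3721 - 22 ≡ 65; y = λ·(11 - 65) - 74 ≡ 29. → (65, 29)
3Q: (65, 29) + (11, 74). λ = (74 - 29)/(11 - 65) ≡ 45/25 mod 79. 25⁻¹ ≡ 19 (mod 79), so λ ≡ 65.
  x = λ² - 65 - 11 = 4225 - 76 ≡ 41; y = λ·(65 - 41) - 29 ≡ 30. → (41, 30)
3Q = (41, 30).
Finally 2P + 3Q:
(11, 5) + (41, 30). λ = (30 - 5)/(41 - 11) ≡ 25/30 mod 79. 30⁻¹ ≡ 29 (mod 79), so λ ≡ 14.
  x = λ² - 11 - 41 = 196 - 52 ≡ 65; y = λ·(11 - 65) - 5 ≡ 29. → (65, 29)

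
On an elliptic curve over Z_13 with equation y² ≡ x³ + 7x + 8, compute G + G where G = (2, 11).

(8, 11)

tangent at (2, 11): λ = (3·2² + 7)/(2·11) ≡ 6/9. 9⁻¹ ≡ 3 (mod 13), so λ ≡ 6·3 ≡ 5.
  x = λ² - 2 - 2 = 25 - 4 ≡ 8; y = λ·(2 - 8) - 11 ≡ 11. → (8, 11)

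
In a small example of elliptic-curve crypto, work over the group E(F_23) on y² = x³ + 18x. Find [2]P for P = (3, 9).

tangent at (3, 9): λ = (3·3² + 18)/(2·9) ≡ 22/18. 18⁻¹ ≡ 9 (mod 23), so λ ≡ 22·9 ≡ 14.
  x = λ² - 3 - 3 = 196 - 6 ≡ 6; y = λ·(3 - 6) - 9 ≡ 18. → (6, 18)

(6, 18)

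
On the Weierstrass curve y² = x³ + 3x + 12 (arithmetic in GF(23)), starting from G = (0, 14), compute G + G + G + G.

Double-and-add on 4 = (100)₂. Start with G = (0, 14) for the leading 1-bit.
double: tangent at (0, 14): λ = (3·0² + 3)/(2·14) ≡ 3/5. 5⁻¹ ≡ 14 (mod 23) since 5·14 = 70 ≡ 1, so λ ≡ 3·14 ≡ 19.
  x = λ² - 0 - 0 = 361 - 0 ≡ 16; y = λ·(0 - 16) - 14 ≡ 4. → (16, 4)
double: tangent at (16, 4): λ = (3·16² + 3)/(2·4) ≡ 12/8. 8⁻¹ ≡ 3 (mod 23), so λ ≡ 12·3 ≡ 13.
  x = λ² - 16 - 16 = 169 - 32 ≡ 22; y = λ·(16 - 22) - 4 ≡ 10. → (22, 10)

(22, 10)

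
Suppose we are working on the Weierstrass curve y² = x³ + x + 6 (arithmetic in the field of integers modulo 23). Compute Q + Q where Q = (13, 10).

tangent at (13, 10): λ = (3·13² + 1)/(2·10) ≡ 2/20. 20⁻¹ ≡ 15 (mod 23), so λ ≡ 2·15 ≡ 7.
  x = λ² - 13 - 13 = 49 - 26 ≡ 0; y = λ·(13 - 0) - 10 ≡ 12. → (0, 12)

(0, 12)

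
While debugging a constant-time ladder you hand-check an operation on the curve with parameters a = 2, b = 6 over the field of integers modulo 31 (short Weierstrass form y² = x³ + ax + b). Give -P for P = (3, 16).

-(3, 16) = (3, -16 mod 31) = (3, 15).

(3, 15)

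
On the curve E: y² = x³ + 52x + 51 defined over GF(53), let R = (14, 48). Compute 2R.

tangent at (14, 48): λ = (3·14² + 52)/(2·48) ≡ 4/43. 43⁻¹ ≡ 37 (mod 53) since 43·37 = 1591 ≡ 1, so λ ≡ 4·37 ≡ 42.
  x = λ² - 14 - 14 = 1764 - 28 ≡ 40; y = λ·(14 - 40) - 48 ≡ 26. → (40, 26)

(40, 26)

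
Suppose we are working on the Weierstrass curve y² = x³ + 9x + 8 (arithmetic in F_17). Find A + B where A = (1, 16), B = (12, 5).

(1, 16) + (12, 5). λ = (5 - 16)/(12 - 1) ≡ 6/11 mod 17. 11⁻¹ ≡ 14 (mod 17) since 11·14 = 154 ≡ 1, so λ ≡ 16.
  x = λ² - 1 - 12 = 256 - 13 ≡ 5; y = λ·(1 - 5) - 16 ≡ 5. → (5, 5)

(5, 5)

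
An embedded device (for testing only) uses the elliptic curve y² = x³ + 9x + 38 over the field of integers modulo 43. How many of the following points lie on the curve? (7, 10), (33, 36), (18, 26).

(7, 10): 10² ≡ 14, rhs ≡ 14 → on.
(33, 36): 36² ≡ 6, rhs ≡ 23 → off.
(18, 26): 26² ≡ 31, rhs ≡ 12 → off.

1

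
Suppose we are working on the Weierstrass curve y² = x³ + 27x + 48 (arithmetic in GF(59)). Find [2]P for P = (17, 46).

(28, 10)

tangent at (17, 46): λ = (3·17² + 27)/(2·46) ≡ 9/33. 33⁻¹ ≡ 34 (mod 59), so λ ≡ 9·34 ≡ 11.
  x = λ² - 17 - 17 = 121 - 34 ≡ 28; y = λ·(17 - 28) - 46 ≡ 10. → (28, 10)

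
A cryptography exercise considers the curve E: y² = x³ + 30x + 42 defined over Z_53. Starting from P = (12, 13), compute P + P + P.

Repeated addition: build up to 3P.
2P: tangent at (12, 13): λ = (3·12² + 30)/(2·13) ≡ 38/26. 26⁻¹ ≡ 51 (mod 53), so λ ≡ 38·51 ≡ 30.
  x = λ² - 12 - 12 = 900 - 24 ≡ 28; y = λ·(12 - 28) - 13 ≡ 37. → (28, 37)
3P: (28, 37) + (12, 13). λ = (13 - 37)/(12 - 28) ≡ 29/37 mod 53. 37⁻¹ ≡ 43 (mod 53), so λ ≡ 28.
  x = λ² - 28 - 12 = 784 - 40 ≡ 2; y = λ·(28 - 2) - 37 ≡ 2. → (2, 2)

(2, 2)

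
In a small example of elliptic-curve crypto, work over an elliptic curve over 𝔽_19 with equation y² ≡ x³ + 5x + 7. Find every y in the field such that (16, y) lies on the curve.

none

x³ + 5x + 7 = 4183 ≡ 3 (mod 19).
3 is a non-residue mod 19; no y exists.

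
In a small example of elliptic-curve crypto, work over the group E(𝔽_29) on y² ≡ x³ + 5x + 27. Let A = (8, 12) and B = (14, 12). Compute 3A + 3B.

(8, 17)

First 3A:
Repeated addition: build up to 3A.
2A: tangent at (8, 12): λ = (3·8² + 5)/(2·12) ≡ 23/24. 24⁻¹ ≡ 23 (mod 29), so λ ≡ 23·23 ≡ 7.
  x = λ² - 8 - 8 = 49 - 16 ≡ 4; y = λ·(8 - 4) - 12 ≡ 16. → (4, 16)
3A: (4, 16) + (8, 12). λ = (12 - 16)/(8 - 4) ≡ 25/4 mod 29. 4⁻¹ ≡ 22 (mod 29) since 4·22 = 88 ≡ 1, so λ ≡ 28.
  x = λ² - 4 - 8 = 784 - 12 ≡ 18; y = λ·(4 - 18) - 16 ≡ 27. → (18, 27)
3A = (18, 27).
Next 3B:
Repeated addition: build up to 3B.
2B: tangent at (14, 12): λ = (3·14² + 5)/(2·12) ≡ 13/24. 24⁻¹ ≡ 23 (mod 29), so λ ≡ 13·23 ≡ 9.
  x = λ² - 14 - 14 = 81 - 28 ≡ 24; y = λ·(14 - 24) - 12 ≡ 14. → (24, 14)
3B: (24, 14) + (14, 12). λ = (12 - 14)/(14 - 24) ≡ 27/19 mod 29. 19⁻¹ ≡ 26 (mod 29), so λ ≡ 6.
  x = λ² - 24 - 14 = 36 - 38 ≡ 27; y = λ·(24 - 27) - 14 ≡ 26. → (27, 26)
3B = (27, 26).
Finally 3A + 3B:
(18, 27) + (27, 26). λ = (26 - 27)/(27 - 18) ≡ 28/9 mod 29. 9⁻¹ ≡ 13 (mod 29), so λ ≡ 16.
  x = λ² - 18 - 27 = 256 - 45 ≡ 8; y = λ·(18 - 8) - 27 ≡ 17. → (8, 17)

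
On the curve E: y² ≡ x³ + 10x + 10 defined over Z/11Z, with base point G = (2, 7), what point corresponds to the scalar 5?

Double-and-add on 5 = (101)₂. Start with G = (2, 7) for the leading 1-bit.
double: tangent at (2, 7): λ = (3·2² + 10)/(2·7) ≡ 0/3. 3⁻¹ ≡ 4 (mod 11), so λ ≡ 0·4 ≡ 0.
  x = λ² - 2 - 2 = 0 - 4 ≡ 7; y = λ·(2 - 7) - 7 ≡ 4. → (7, 4)
double: tangent at (7, 4): λ = (3·7² + 10)/(2·4) ≡ 3/8. 8⁻¹ ≡ 7 (mod 11) since 8·7 = 56 ≡ 1, so λ ≡ 3·7 ≡ 10.
  x = λ² - 7 - 7 = 100 - 14 ≡ 9; y = λ·(7 - 9) - 4 ≡ 9. → (9, 9)
add G: (9, 9) + (2, 7). λ = (7 - 9)/(2 - 9) ≡ 9/4 mod 11. 4⁻¹ ≡ 3 (mod 11) since 4·3 = 12 ≡ 1, so λ ≡ 5.
  x = λ² - 9 - 2 = 25 - 11 ≡ 3; y = λ·(9 - 3) - 9 ≡ 10. → (3, 10)

(3, 10)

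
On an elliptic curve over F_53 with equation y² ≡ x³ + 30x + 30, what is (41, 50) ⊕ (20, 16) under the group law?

(7, 0)

(41, 50) + (20, 16). λ = (16 - 50)/(20 - 41) ≡ 19/32 mod 53. 32⁻¹ ≡ 5 (mod 53) since 32·5 = 160 ≡ 1, so λ ≡ 42.
  x = λ² - 41 - 20 = 1764 - 61 ≡ 7; y = λ·(41 - 7) - 50 ≡ 0. → (7, 0)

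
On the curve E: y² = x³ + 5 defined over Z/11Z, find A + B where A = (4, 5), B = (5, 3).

(4, 5) + (5, 3). λ = (3 - 5)/(5 - 4) ≡ 9/1 mod 11. 1⁻¹ ≡ 1 (mod 11), so λ ≡ 9.
  x = λ² - 4 - 5 = 81 - 9 ≡ 6; y = λ·(4 - 6) - 5 ≡ 10. → (6, 10)

(6, 10)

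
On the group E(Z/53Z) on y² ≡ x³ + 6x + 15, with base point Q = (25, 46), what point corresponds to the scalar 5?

Double-and-add on 5 = (101)₂. Start with Q = (25, 46) for the leading 1-bit.
double: tangent at (25, 46): λ = (3·25² + 6)/(2·46) ≡ 26/39. 39⁻¹ ≡ 34 (mod 53), so λ ≡ 26·34 ≡ 36.
  x = λ² - 25 - 25 = 1296 - 50 ≡ 27; y = λ·(25 - 27) - 46 ≡ 41. → (27, 41)
double: tangent at (27, 41): λ = (3·27² + 6)/(2·41) ≡ 20/29. 29⁻¹ ≡ 11 (mod 53), so λ ≡ 20·11 ≡ 8.
  x = λ² - 27 - 27 = 64 - 54 ≡ 10; y = λ·(27 - 10) - 41 ≡ 42. → (10, 42)
add Q: (10, 42) + (25, 46). λ = (46 - 42)/(25 - 10) ≡ 4/15 mod 53. 15⁻¹ ≡ 46 (mod 53), so λ ≡ 25.
  x = λ² - 10 - 25 = 625 - 35 ≡ 7; y = λ·(10 - 7) - 42 ≡ 33. → (7, 33)

(7, 33)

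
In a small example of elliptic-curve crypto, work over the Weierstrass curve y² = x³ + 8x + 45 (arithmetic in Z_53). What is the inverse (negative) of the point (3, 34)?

(3, 19)

-(3, 34) = (3, -34 mod 53) = (3, 19).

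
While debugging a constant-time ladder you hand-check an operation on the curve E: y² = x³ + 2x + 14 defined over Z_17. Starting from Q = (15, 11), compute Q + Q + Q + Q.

(2, 3)

Double-and-add on 4 = (100)₂. Start with Q = (15, 11) for the leading 1-bit.
double: tangent at (15, 11): λ = (3·15² + 2)/(2·11) ≡ 14/5. 5⁻¹ ≡ 7 (mod 17), so λ ≡ 14·7 ≡ 13.
  x = λ² - 15 - 15 = 169 - 30 ≡ 3; y = λ·(15 - 3) - 11 ≡ 9. → (3, 9)
double: tangent at (3, 9): λ = (3·3² + 2)/(2·9) ≡ 12/1. 1⁻¹ ≡ 1 (mod 17) since 1·1 = 1 ≡ 1, so λ ≡ 12·1 ≡ 12.
  x = λ² - 3 - 3 = 144 - 6 ≡ 2; y = λ·(3 - 2) - 9 ≡ 3. → (2, 3)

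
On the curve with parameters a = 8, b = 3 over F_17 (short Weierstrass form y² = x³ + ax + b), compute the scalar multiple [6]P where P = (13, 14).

(15, 9)

Double-and-add on 6 = (110)₂. Start with P = (13, 14) for the leading 1-bit.
double: tangent at (13, 14): λ = (3·13² + 8)/(2·14) ≡ 5/11. 11⁻¹ ≡ 14 (mod 17) since 11·14 = 154 ≡ 1, so λ ≡ 5·14 ≡ 2.
  x = λ² - 13 - 13 = 4 - 26 ≡ 12; y = λ·(13 - 12) - 14 ≡ 5. → (12, 5)
add P: (12, 5) + (13, 14). λ = (14 - 5)/(13 - 12) ≡ 9/1 mod 17. 1⁻¹ ≡ 1 (mod 17) since 1·1 = 1 ≡ 1, so λ ≡ 9.
  x = λ² - 12 - 13 = 81 - 25 ≡ 5; y = λ·(12 - 5) - 5 ≡ 7. → (5, 7)
double: tangent at (5, 7): λ = (3·5² + 8)/(2·7) ≡ 15/14. 14⁻¹ ≡ 11 (mod 17), so λ ≡ 15·11 ≡ 12.
  x = λ² - 5 - 5 = 144 - 10 ≡ 15; y = λ·(5 - 15) - 7 ≡ 9. → (15, 9)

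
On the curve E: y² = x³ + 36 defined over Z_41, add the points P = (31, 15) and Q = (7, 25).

(31, 15) + (7, 25). λ = (25 - 15)/(7 - 31) ≡ 10/17 mod 41. 17⁻¹ ≡ 29 (mod 41) since 17·29 = 493 ≡ 1, so λ ≡ 3.
  x = λ² - 31 - 7 = 9 - 38 ≡ 12; y = λ·(31 - 12) - 15 ≡ 1. → (12, 1)

(12, 1)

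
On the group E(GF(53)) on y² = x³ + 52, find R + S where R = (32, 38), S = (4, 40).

(32, 38) + (4, 40). λ = (40 - 38)/(4 - 32) ≡ 2/25 mod 53. 25⁻¹ ≡ 17 (mod 53) since 25·17 = 425 ≡ 1, so λ ≡ 34.
  x = λ² - 32 - 4 = 1156 - 36 ≡ 7; y = λ·(32 - 7) - 38 ≡ 17. → (7, 17)

(7, 17)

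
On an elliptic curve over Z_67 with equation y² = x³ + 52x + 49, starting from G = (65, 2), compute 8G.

(59, 40)

Double-and-add on 8 = (1000)₂. Start with G = (65, 2) for the leading 1-bit.
double: tangent at (65, 2): λ = (3·65² + 52)/(2·2) ≡ 64/4. 4⁻¹ ≡ 17 (mod 67) since 4·17 = 68 ≡ 1, so λ ≡ 64·17 ≡ 16.
  x = λ² - 65 - 65 = 256 - 130 ≡ 59; y = λ·(65 - 59) - 2 ≡ 27. → (59, 27)
double: tangent at (59, 27): λ = (3·59² + 52)/(2·27) ≡ 43/54. 54⁻¹ ≡ 36 (mod 67) since 54·36 = 1944 ≡ 1, so λ ≡ 43·36 ≡ 7.
  x = λ² - 59 - 59 = 49 - 118 ≡ 65; y = λ·(59 - 65) - 27 ≡ 65. → (65, 65)
double: tangent at (65, 65): λ = (3·65² + 52)/(2·65) ≡ 64/63. 63⁻¹ ≡ 50 (mod 67), so λ ≡ 64·50 ≡ 51.
  x = λ² - 65 - 65 = 2601 - 130 ≡ 59; y = λ·(65 - 59) - 65 ≡ 40. → (59, 40)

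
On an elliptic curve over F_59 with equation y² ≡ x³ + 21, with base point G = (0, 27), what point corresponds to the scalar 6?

O

Double-and-add on 6 = (110)₂. Start with G = (0, 27) for the leading 1-bit.
double: tangent at (0, 27): λ = (3·0² + 0)/(2·27) ≡ 0/54. 54⁻¹ ≡ 47 (mod 59), so λ ≡ 0·47 ≡ 0.
  x = λ² - 0 - 0 = 0 - 0 ≡ 0; y = λ·(0 - 0) - 27 ≡ 32. → (0, 32)
add G: (0, 32) + (0, 27): same x and y₁ ≡ -y₂, so the sum is 𝒪.
double: 𝒪 + 𝒪 = 𝒪 (identity).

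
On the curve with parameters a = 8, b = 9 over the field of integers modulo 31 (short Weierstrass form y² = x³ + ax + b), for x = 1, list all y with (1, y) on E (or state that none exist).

x³ + 8x + 9 = 18 ≡ 18 (mod 31).
Square roots of 18 mod 31: 7 and 24 (since 7² = 49 ≡ 18).

7, 24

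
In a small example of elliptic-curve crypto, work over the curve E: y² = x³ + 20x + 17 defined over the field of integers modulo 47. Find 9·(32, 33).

(30, 34)

Write G = (32, 33).
Repeated addition: build up to 9G.
2G: tangent at (32, 33): λ = (3·32² + 20)/(2·33) ≡ 37/19. 19⁻¹ ≡ 5 (mod 47), so λ ≡ 37·5 ≡ 44.
  x = λ² - 32 - 32 = 1936 - 64 ≡ 39; y = λ·(32 - 39) - 33 ≡ 35. → (39, 35)
3G: (39, 35) + (32, 33). λ = (33 - 35)/(32 - 39) ≡ 45/40 mod 47. 40⁻¹ ≡ 20 (mod 47) since 40·20 = 800 ≡ 1, so λ ≡ 7.
  x = λ² - 39 - 32 = 49 - 71 ≡ 25; y = λ·(39 - 25) - 35 ≡ 16. → (25, 16)
4G: (25, 16) + (32, 33). λ = (33 - 16)/(32 - 25) ≡ 17/7 mod 47. 7⁻¹ ≡ 27 (mod 47), so λ ≡ 36.
  x = λ² - 25 - 32 = 1296 - 57 ≡ 17; y = λ·(25 - 17) - 16 ≡ 37. → (17, 37)
5G: (17, 37) + (32, 33). λ = (33 - 37)/(32 - 17) ≡ 43/15 mod 47. 15⁻¹ ≡ 22 (mod 47) since 15·22 = 330 ≡ 1, so λ ≡ 6.
  x = λ² - 17 - 32 = 36 - 49 ≡ 34; y = λ·(17 - 34) - 37 ≡ 2. → (34, 2)
6G: (34, 2) + (32, 33). λ = (33 - 2)/(32 - 34) ≡ 31/45 mod 47. 45⁻¹ ≡ 23 (mod 47), so λ ≡ 8.
  x = λ² - 34 - 32 = 64 - 66 ≡ 45; y = λ·(34 - 45) - 2 ≡ 4. → (45, 4)
7G: (45, 4) + (32, 33). λ = (33 - 4)/(32 - 45) ≡ 29/34 mod 47. 34⁻¹ ≡ 18 (mod 47), so λ ≡ 5.
  x = λ² - 45 - 32 = 25 - 77 ≡ 42; y = λ·(45 - 42) - 4 ≡ 11. → (42, 11)
8G: (42, 11) + (32, 33). λ = (33 - 11)/(32 - 42) ≡ 22/37 mod 47. 37⁻¹ ≡ 14 (mod 47), so λ ≡ 26.
  x = λ² - 42 - 32 = 676 - 74 ≡ 38; y = λ·(42 - 38) - 11 ≡ 46. → (38, 46)
9G: (38, 46) + (32, 33). λ = (33 - 46)/(32 - 38) ≡ 34/41 mod 47. 41⁻¹ ≡ 39 (mod 47), so λ ≡ 10.
  x = λ² - 38 - 32 = 100 - 70 ≡ 30; y = λ·(38 - 30) - 46 ≡ 34. → (30, 34)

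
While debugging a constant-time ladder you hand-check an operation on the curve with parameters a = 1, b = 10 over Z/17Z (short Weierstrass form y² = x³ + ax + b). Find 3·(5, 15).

Write Q = (5, 15).
Repeated addition: build up to 3Q.
2Q: tangent at (5, 15): λ = (3·5² + 1)/(2·15) ≡ 8/13. 13⁻¹ ≡ 4 (mod 17) since 13·4 = 52 ≡ 1, so λ ≡ 8·4 ≡ 15.
  x = λ² - 5 - 5 = 225 - 10 ≡ 11; y = λ·(5 - 11) - 15 ≡ 14. → (11, 14)
3Q: (11, 14) + (5, 15). λ = (15 - 14)/(5 - 11) ≡ 1/11 mod 17. 11⁻¹ ≡ 14 (mod 17), so λ ≡ 14.
  x = λ² - 11 - 5 = 196 - 16 ≡ 10; y = λ·(11 - 10) - 14 ≡ 0. → (10, 0)

(10, 0)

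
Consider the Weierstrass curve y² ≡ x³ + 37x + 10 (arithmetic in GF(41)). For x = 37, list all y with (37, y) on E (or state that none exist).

x³ + 37x + 10 = 52032 ≡ 3 (mod 41).
3 is a non-residue mod 41; no y exists.

none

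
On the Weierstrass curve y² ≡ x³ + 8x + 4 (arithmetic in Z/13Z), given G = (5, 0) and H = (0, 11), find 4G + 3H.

First 4G:
Repeated addition: build up to 4G.
2G: (5, 0) + (5, 0): same x and y₁ ≡ -y₂, so the sum is O.
3G: O + (5, 0) = (5, 0) (identity).
4G: (5, 0) + (5, 0): same x and y₁ ≡ -y₂, so the sum is O.
4G = O.
Next 3H:
Repeated addition: build up to 3H.
2H: tangent at (0, 11): λ = (3·0² + 8)/(2·11) ≡ 8/9. 9⁻¹ ≡ 3 (mod 13) since 9·3 = 27 ≡ 1, so λ ≡ 8·3 ≡ 11.
  x = λ² - 0 - 0 = 121 - 0 ≡ 4; y = λ·(0 - 4) - 11 ≡ 10. → (4, 10)
3H: (4, 10) + (0, 11). λ = (11 - 10)/(0 - 4) ≡ 1/9 mod 13. 9⁻¹ ≡ 3 (mod 13) since 9·3 = 27 ≡ 1, so λ ≡ 3.
  x = λ² - 4 - 0 = 9 - 4 ≡ 5; y = λ·(4 - 5) - 10 ≡ 0. → (5, 0)
3H = (5, 0).
Finally 4G + 3H:
O + (5, 0) = (5, 0) (identity).

(5, 0)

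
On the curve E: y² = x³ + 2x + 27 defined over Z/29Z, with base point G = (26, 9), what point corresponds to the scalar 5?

(6, 9)

Repeated addition: build up to 5G.
2G: tangent at (26, 9): λ = (3·26² + 2)/(2·9) ≡ 0/18. 18⁻¹ ≡ 21 (mod 29) since 18·21 = 378 ≡ 1, so λ ≡ 0·21 ≡ 0.
  x = λ² - 26 - 26 = 0 - 52 ≡ 6; y = λ·(26 - 6) - 9 ≡ 20. → (6, 20)
3G: (6, 20) + (26, 9). λ = (9 - 20)/(26 - 6) ≡ 18/20 mod 29. 20⁻¹ ≡ 16 (mod 29) since 20·16 = 320 ≡ 1, so λ ≡ 27.
  x = λ² - 6 - 26 = 729 - 32 ≡ 1; y = λ·(6 - 1) - 20 ≡ 28. → (1, 28)
4G: (1, 28) + (26, 9). λ = (9 - 28)/(26 - 1) ≡ 10/25 mod 29. 25⁻¹ ≡ 7 (mod 29), so λ ≡ 12.
  x = λ² - 1 - 26 = 144 - 27 ≡ 1; y = λ·(1 - 1) - 28 ≡ 1. → (1, 1)
5G: (1, 1) + (26, 9). λ = (9 - 1)/(26 - 1) ≡ 8/25 mod 29. 25⁻¹ ≡ 7 (mod 29) since 25·7 = 175 ≡ 1, so λ ≡ 27.
  x = λ² - 1 - 26 = 729 - 27 ≡ 6; y = λ·(1 - 6) - 1 ≡ 9. → (6, 9)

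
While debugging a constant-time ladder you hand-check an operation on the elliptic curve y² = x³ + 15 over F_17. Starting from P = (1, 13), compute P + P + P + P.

(0, 7)

Repeated addition: build up to 4P.
2P: tangent at (1, 13): λ = (3·1² + 0)/(2·13) ≡ 3/9. 9⁻¹ ≡ 2 (mod 17), so λ ≡ 3·2 ≡ 6.
  x = λ² - 1 - 1 = 36 - 2 ≡ 0; y = λ·(1 - 0) - 13 ≡ 10. → (0, 10)
3P: (0, 10) + (1, 13). λ = (13 - 10)/(1 - 0) ≡ 3/1 mod 17. 1⁻¹ ≡ 1 (mod 17) since 1·1 = 1 ≡ 1, so λ ≡ 3.
  x = λ² - 0 - 1 = 9 - 1 ≡ 8; y = λ·(0 - 8) - 10 ≡ 0. → (8, 0)
4P: (8, 0) + (1, 13). λ = (13 - 0)/(1 - 8) ≡ 13/10 mod 17. 10⁻¹ ≡ 12 (mod 17), so λ ≡ 3.
  x = λ² - 8 - 1 = 9 - 9 ≡ 0; y = λ·(8 - 0) - 0 ≡ 7. → (0, 7)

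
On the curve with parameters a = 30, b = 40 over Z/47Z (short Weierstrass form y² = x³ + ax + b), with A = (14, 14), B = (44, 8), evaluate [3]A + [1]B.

(40, 2)

First 3A:
Repeated addition: build up to 3A.
2A: tangent at (14, 14): λ = (3·14² + 30)/(2·14) ≡ 7/28. 28⁻¹ ≡ 42 (mod 47) since 28·42 = 1176 ≡ 1, so λ ≡ 7·42 ≡ 12.
  x = λ² - 14 - 14 = 144 - 28 ≡ 22; y = λ·(14 - 22) - 14 ≡ 31. → (22, 31)
3A: (22, 31) + (14, 14). λ = (14 - 31)/(14 - 22) ≡ 30/39 mod 47. 39⁻¹ ≡ 41 (mod 47), so λ ≡ 8.
  x = λ² - 22 - 14 = 64 - 36 ≡ 28; y = λ·(22 - 28) - 31 ≡ 15. → (28, 15)
3A = (28, 15).
Finally 3A + B:
(28, 15) + (44, 8). λ = (8 - 15)/(44 - 28) ≡ 40/16 mod 47. 16⁻¹ ≡ 3 (mod 47), so λ ≡ 26.
  x = λ² - 28 - 44 = 676 - 72 ≡ 40; y = λ·(28 - 40) - 15 ≡ 2. → (40, 2)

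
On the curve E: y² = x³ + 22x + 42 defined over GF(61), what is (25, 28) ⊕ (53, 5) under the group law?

(53, 56)

(25, 28) + (53, 5). λ = (5 - 28)/(53 - 25) ≡ 38/28 mod 61. 28⁻¹ ≡ 24 (mod 61), so λ ≡ 58.
  x = λ² - 25 - 53 = 3364 - 78 ≡ 53; y = λ·(25 - 53) - 28 ≡ 56. → (53, 56)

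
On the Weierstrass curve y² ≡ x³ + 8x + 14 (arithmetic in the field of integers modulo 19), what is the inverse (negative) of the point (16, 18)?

(16, 1)

-(16, 18) = (16, -18 mod 19) = (16, 1).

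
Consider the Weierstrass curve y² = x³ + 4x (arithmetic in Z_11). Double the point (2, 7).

tangent at (2, 7): λ = (3·2² + 4)/(2·7) ≡ 5/3. 3⁻¹ ≡ 4 (mod 11) since 3·4 = 12 ≡ 1, so λ ≡ 5·4 ≡ 9.
  x = λ² - 2 - 2 = 81 - 4 ≡ 0; y = λ·(2 - 0) - 7 ≡ 0. → (0, 0)

(0, 0)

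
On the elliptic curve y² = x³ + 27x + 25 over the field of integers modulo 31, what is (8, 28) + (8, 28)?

(22, 18)

tangent at (8, 28): λ = (3·8² + 27)/(2·28) ≡ 2/25. 25⁻¹ ≡ 5 (mod 31), so λ ≡ 2·5 ≡ 10.
  x = λ² - 8 - 8 = 100 - 16 ≡ 22; y = λ·(8 - 22) - 28 ≡ 18. → (22, 18)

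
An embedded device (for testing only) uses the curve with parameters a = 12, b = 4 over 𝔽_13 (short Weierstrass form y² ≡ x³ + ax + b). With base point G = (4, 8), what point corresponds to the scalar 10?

(12, 2)

Double-and-add on 10 = (1010)₂. Start with G = (4, 8) for the leading 1-bit.
double: tangent at (4, 8): λ = (3·4² + 12)/(2·8) ≡ 8/3. 3⁻¹ ≡ 9 (mod 13), so λ ≡ 8·9 ≡ 7.
  x = λ² - 4 - 4 = 49 - 8 ≡ 2; y = λ·(4 - 2) - 8 ≡ 6. → (2, 6)
double: tangent at (2, 6): λ = (3·2² + 12)/(2·6) ≡ 11/12. 12⁻¹ ≡ 12 (mod 13) since 12·12 = 144 ≡ 1, so λ ≡ 11·12 ≡ 2.
  x = λ² - 2 - 2 = 4 - 4 ≡ 0; y = λ·(2 - 0) - 6 ≡ 11. → (0, 11)
add G: (0, 11) + (4, 8). λ = (8 - 11)/(4 - 0) ≡ 10/4 mod 13. 4⁻¹ ≡ 10 (mod 13), so λ ≡ 9.
  x = λ² - 0 - 4 = 81 - 4 ≡ 12; y = λ·(0 - 12) - 11 ≡ 11. → (12, 11)
double: tangent at (12, 11): λ = (3·12² + 12)/(2·11) ≡ 2/9. 9⁻¹ ≡ 3 (mod 13) since 9·3 = 27 ≡ 1, so λ ≡ 2·3 ≡ 6.
  x = λ² - 12 - 12 = 36 - 24 ≡ 12; y = λ·(12 - 12) - 11 ≡ 2. → (12, 2)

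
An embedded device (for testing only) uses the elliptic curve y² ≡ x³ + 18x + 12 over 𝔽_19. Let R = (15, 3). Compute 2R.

tangent at (15, 3): λ = (3·15² + 18)/(2·3) ≡ 9/6. 6⁻¹ ≡ 16 (mod 19) since 6·16 = 96 ≡ 1, so λ ≡ 9·16 ≡ 11.
  x = λ² - 15 - 15 = 121 - 30 ≡ 15; y = λ·(15 - 15) - 3 ≡ 16. → (15, 16)

(15, 16)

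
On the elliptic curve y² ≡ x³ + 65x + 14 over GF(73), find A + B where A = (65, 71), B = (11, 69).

(65, 71) + (11, 69). λ = (69 - 71)/(11 - 65) ≡ 71/19 mod 73. 19⁻¹ ≡ 50 (mod 73), so λ ≡ 46.
  x = λ² - 65 - 11 = 2116 - 76 ≡ 69; y = λ·(65 - 69) - 71 ≡ 37. → (69, 37)

(69, 37)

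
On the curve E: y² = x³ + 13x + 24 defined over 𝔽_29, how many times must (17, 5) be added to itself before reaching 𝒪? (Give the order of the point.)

8

2P: tangent at (17, 5): λ = (3·17² + 13)/(2·5) ≡ 10/10. 10⁻¹ ≡ 3 (mod 29), so λ ≡ 10·3 ≡ 1.
  x = λ² - 17 - 17 = 1 - 34 ≡ 25; y = λ·(17 - 25) - 5 ≡ 16. → (25, 16)
3P: (25, 16) + (17, 5). λ = (5 - 16)/(17 - 25) ≡ 18/21 mod 29. 21⁻¹ ≡ 18 (mod 29) since 21·18 = 378 ≡ 1, so λ ≡ 5.
  x = λ² - 25 - 17 = 25 - 42 ≡ 12; y = λ·(25 - 12) - 16 ≡ 20. → (12, 20)
4P: (12, 20) + (17, 5). λ = (5 - 20)/(17 - 12) ≡ 14/5 mod 29. 5⁻¹ ≡ 6 (mod 29), so λ ≡ 26.
  x = λ² - 12 - 17 = 676 - 29 ≡ 9; y = λ·(12 - 9) - 20 ≡ 0. → (9, 0)
5P: (9, 0) + (17, 5). λ = (5 - 0)/(17 - 9) ≡ 5/8 mod 29. 8⁻¹ ≡ 11 (mod 29), so λ ≡ 26.
  x = λ² - 9 - 17 = 676 - 26 ≡ 12; y = λ·(9 - 12) - 0 ≡ 9. → (12, 9)
6P: (12, 9) + (17, 5). λ = (5 - 9)/(17 - 12) ≡ 25/5 mod 29. 5⁻¹ ≡ 6 (mod 29), so λ ≡ 5.
  x = λ² - 12 - 17 = 25 - 29 ≡ 25; y = λ·(12 - 25) - 9 ≡ 13. → (25, 13)
7P: (25, 13) + (17, 5). λ = (5 - 13)/(17 - 25) ≡ 21/21 mod 29. 21⁻¹ ≡ 18 (mod 29), so λ ≡ 1.
  x = λ² - 25 - 17 = 1 - 42 ≡ 17; y = λ·(25 - 17) - 13 ≡ 24. → (17, 24)
8P: (17, 24) + (17, 5): same x and y₁ ≡ -y₂, so the sum is 𝒪.
8P = 𝒪, so the order is 8.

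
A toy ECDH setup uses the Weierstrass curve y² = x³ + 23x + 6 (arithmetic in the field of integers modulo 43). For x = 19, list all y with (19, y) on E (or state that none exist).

x³ + 23x + 6 = 7302 ≡ 35 (mod 43).
Square roots of 35 mod 43: 11 and 32 (since 11² = 121 ≡ 35).

11, 32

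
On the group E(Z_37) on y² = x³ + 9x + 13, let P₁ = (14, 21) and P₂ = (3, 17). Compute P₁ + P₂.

(14, 21) + (3, 17). λ = (17 - 21)/(3 - 14) ≡ 33/26 mod 37. 26⁻¹ ≡ 10 (mod 37), so λ ≡ 34.
  x = λ² - 14 - 3 = 1156 - 17 ≡ 29; y = λ·(14 - 29) - 21 ≡ 24. → (29, 24)

(29, 24)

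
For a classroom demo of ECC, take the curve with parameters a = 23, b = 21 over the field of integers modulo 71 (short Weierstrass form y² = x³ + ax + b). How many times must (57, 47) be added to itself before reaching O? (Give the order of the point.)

4

2P: tangent at (57, 47): λ = (3·57² + 23)/(2·47) ≡ 43/23. 23⁻¹ ≡ 34 (mod 71) since 23·34 = 782 ≡ 1, so λ ≡ 43·34 ≡ 42.
  x = λ² - 57 - 57 = 1764 - 114 ≡ 17; y = λ·(57 - 17) - 47 ≡ 0. → (17, 0)
3P: (17, 0) + (57, 47). λ = (47 - 0)/(57 - 17) ≡ 47/40 mod 71. 40⁻¹ ≡ 16 (mod 71), so λ ≡ 42.
  x = λ² - 17 - 57 = 1764 - 74 ≡ 57; y = λ·(17 - 57) - 0 ≡ 24. → (57, 24)
4P: (57, 24) + (57, 47): same x and y₁ ≡ -y₂, so the sum is O.
4P = O, so the order is 4.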